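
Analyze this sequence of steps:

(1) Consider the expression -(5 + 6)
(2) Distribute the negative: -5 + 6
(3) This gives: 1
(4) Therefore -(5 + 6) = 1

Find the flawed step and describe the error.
Step 2: Distribute the negative: -5 + 6

Step 2 incorrectly distributes the negative sign. The correct distribution is -(5 + 6) = -5 - 6 = -11. The negative must be applied to both terms, not just the first. The error treats -(5 + 6) as -5 + 6, which equals 1 instead of -11.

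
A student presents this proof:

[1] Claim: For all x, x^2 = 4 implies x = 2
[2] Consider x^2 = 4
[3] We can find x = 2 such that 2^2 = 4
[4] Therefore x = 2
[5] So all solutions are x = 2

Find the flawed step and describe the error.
Step 4: Therefore x = 2

Step 4 incorrectly concludes that x = 2 is the only solution. The proof shows that x = 2 is A solution (existence), but does not show it is the ONLY solution (uniqueness). In fact, x = -2 is also a solution since (-2)^2 = 4. Finding one solution doesn't prove there are no others.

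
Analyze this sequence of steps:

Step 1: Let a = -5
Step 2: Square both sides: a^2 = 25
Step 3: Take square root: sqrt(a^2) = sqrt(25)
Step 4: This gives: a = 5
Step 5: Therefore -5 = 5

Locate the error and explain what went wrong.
Step 4: This gives: a = 5

Step 4 incorrectly states that sqrt(a^2) = a. The correct identity is sqrt(a^2) = |a|. Since a = -5 < 0, we have sqrt(a^2) = |-5| = 5, not a = -5.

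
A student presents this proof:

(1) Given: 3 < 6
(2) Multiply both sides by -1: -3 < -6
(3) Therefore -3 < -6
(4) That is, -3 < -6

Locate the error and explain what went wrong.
Step 2: Multiply both sides by -1: -3 < -6

Step 2 multiplies both sides by -1 but fails to reverse the inequality sign. When multiplying (or dividing) an inequality by a negative number, the direction must be reversed. Since 3 < 6, we should get -3 > -6, i.e., -3 > -6.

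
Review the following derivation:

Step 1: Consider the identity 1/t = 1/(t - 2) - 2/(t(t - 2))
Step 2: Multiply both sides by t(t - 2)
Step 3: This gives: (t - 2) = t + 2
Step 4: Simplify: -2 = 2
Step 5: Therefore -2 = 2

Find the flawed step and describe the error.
Step 3: This gives: (t - 2) = t + 2

Step 3 makes a sign error when clearing denominators. Multiplying -2/(t(t - 2)) by t(t - 2) gives -2, not +2. The correct result is (t - 2) = t - 2, which is trivially true, not (t - 2) = t + 2. (Step 1 is a valid identity: 1/(t - 2) - 2/(t(t - 2)) = (t - 2)/(t(t - 2)) = 1/t.)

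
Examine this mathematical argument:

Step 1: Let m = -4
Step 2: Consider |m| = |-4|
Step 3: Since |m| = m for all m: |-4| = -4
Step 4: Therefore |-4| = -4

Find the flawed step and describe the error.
Step 3: Since |m| = m for all m: |-4| = -4

Step 3 incorrectly states that |m| = m for all m. The correct definition is |m| = m when m >= 0, and |m| = -m when m < 0. Since -4 < 0, we have |-4| = -(-4) = 4, not -4.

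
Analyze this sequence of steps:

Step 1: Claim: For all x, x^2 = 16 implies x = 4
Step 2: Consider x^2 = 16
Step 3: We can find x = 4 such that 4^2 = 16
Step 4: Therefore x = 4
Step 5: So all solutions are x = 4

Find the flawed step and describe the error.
Step 4: Therefore x = 4

Step 4 incorrectly concludes that x = 4 is the only solution. The proof shows that x = 4 is A solution (existence), but does not show it is the ONLY solution (uniqueness). In fact, x = -4 is also a solution since (-4)^2 = 16. Finding one solution doesn't prove there are no others.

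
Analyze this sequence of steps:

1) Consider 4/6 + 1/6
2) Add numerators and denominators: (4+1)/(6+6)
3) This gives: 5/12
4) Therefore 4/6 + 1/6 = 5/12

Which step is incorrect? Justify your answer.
Step 2: Add numerators and denominators: (4+1)/(6+6)

Step 2 incorrectly adds fractions by separately adding numerators and denominators. This is wrong. The correct method requires a common denominator: 4/6 + 1/6 = (4×6 + 1×6)/(6×6) = 30/36 = 5/6. The method used gives 5/12, which is different.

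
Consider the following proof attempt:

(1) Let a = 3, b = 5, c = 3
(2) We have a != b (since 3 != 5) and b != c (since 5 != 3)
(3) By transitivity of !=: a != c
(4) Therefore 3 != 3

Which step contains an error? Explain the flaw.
Step 3: By transitivity of !=: a != c

Step 3 incorrectly applies transitivity to the '!=' relation. Transitivity states: if a R b and b R c, then a R c. However, '!=' is not transitive. Counterexample: 3 != 5 and 5 != 3, but 3 = 3 (both equal 3). Transitivity holds for relations like <, <=, =, but not for !=.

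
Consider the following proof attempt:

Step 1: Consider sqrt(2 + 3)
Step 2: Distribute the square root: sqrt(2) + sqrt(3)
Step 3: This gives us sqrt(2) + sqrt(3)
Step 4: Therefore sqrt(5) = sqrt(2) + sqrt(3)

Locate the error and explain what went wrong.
Step 2: Distribute the square root: sqrt(2) + sqrt(3)

Step 2 incorrectly 'distributes' the square root over addition. The square root function does not distribute: sqrt(a + b) ≠ sqrt(a) + sqrt(b). In fact, sqrt(2 + 3) = sqrt(5) ≈ 2.2361, while sqrt(2) + sqrt(3) ≈ 3.1463.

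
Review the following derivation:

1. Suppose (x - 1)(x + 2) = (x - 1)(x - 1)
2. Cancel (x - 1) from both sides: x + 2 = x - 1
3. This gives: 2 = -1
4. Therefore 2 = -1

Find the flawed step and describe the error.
Step 2: Cancel (x - 1) from both sides: x + 2 = x - 1

Step 2 cancels (x - 1) from both sides. This is only valid if (x - 1) ≠ 0, i.e., x ≠ 1. When x = 1, both sides equal zero regardless of the other factors. The correct approach requires considering x = 1 as a separate case.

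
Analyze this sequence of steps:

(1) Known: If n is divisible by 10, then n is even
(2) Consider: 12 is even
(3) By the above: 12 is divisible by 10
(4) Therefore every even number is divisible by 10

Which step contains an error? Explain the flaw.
Step 3: By the above: 12 is divisible by 10

Step 3 commits the fallacy of affirming the consequent. The known fact 'divisible by 10 → even' does NOT imply 'even → divisible by 10'. That would be the converse, which is false. For example, 12 is even but 12 ÷ 10 = 1.20, which is not an integer.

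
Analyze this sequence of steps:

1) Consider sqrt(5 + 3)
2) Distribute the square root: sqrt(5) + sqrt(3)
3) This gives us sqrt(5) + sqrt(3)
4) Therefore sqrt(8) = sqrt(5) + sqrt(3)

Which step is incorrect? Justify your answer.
Step 2: Distribute the square root: sqrt(5) + sqrt(3)

Step 2 incorrectly 'distributes' the square root over addition. The square root function does not distribute: sqrt(a + b) ≠ sqrt(a) + sqrt(b). In fact, sqrt(5 + 3) = sqrt(8) ≈ 2.8284, while sqrt(5) + sqrt(3) ≈ 3.9681.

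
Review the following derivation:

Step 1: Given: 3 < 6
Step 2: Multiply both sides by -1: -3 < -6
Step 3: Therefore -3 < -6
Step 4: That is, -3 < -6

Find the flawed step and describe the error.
Step 2: Multiply both sides by -1: -3 < -6

Step 2 multiplies both sides by -1 but fails to reverse the inequality sign. When multiplying (or dividing) an inequality by a negative number, the direction must be reversed. Since 3 < 6, we should get -3 > -6, i.e., -3 > -6.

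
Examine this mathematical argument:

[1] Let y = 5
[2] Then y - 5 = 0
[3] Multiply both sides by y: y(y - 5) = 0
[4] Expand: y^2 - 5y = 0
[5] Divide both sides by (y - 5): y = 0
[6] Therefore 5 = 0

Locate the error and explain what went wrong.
Step 5: Divide both sides by (y - 5): y = 0

Step 5 divides both sides by (y - 5). However, since y = 5, we have (y - 5) = 0. Division by zero is undefined, making this step invalid.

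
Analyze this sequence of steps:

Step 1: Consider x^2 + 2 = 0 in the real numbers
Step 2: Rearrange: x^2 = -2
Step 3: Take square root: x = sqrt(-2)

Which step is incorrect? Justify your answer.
Step 3: Take square root: x = sqrt(-2)

Step 3 takes the square root of -2, which is negative. In the real number system, the square root of a negative number is undefined. The equation x^2 + 2 = 0 has no real solutions. Square roots of negative numbers only exist in the complex numbers.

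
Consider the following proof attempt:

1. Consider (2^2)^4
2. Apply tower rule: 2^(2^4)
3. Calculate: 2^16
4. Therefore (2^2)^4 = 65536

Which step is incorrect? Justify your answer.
Step 2: Apply tower rule: 2^(2^4)

Step 2 incorrectly states that (a^b)^c = a^(b^c). The correct rule is (a^b)^c = a^(b×c). The actual value is (2^2)^4 = 2^8 = 256, not 2^16 = 65536.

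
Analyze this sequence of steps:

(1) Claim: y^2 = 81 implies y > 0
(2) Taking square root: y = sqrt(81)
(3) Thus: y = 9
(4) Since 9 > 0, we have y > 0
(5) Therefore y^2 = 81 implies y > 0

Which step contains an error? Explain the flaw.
Step 2: Taking square root: y = sqrt(81)

Step 2 takes the square root and assumes the positive root only. The equation y^2 = 81 actually has two solutions: y = 9 and y = -9. The proof silently assumes y > 0 without justification, then uses this assumption to conclude y > 0, which is circular. The counterexample y = -9 shows the claim is false.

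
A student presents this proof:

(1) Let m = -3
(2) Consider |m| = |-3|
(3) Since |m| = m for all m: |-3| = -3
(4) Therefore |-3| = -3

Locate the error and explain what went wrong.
Step 3: Since |m| = m for all m: |-3| = -3

Step 3 incorrectly states that |m| = m for all m. The correct definition is |m| = m when m >= 0, and |m| = -m when m < 0. Since -3 < 0, we have |-3| = -(-3) = 3, not -3.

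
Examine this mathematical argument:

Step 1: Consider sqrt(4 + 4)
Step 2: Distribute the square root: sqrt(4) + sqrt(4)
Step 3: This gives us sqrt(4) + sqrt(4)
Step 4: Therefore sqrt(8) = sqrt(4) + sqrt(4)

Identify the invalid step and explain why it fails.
Step 2: Distribute the square root: sqrt(4) + sqrt(4)

Step 2 incorrectly 'distributes' the square root over addition. The square root function does not distribute: sqrt(a + b) ≠ sqrt(a) + sqrt(b). In fact, sqrt(4 + 4) = sqrt(8) ≈ 2.8284, while sqrt(4) + sqrt(4) ≈ 4.0000.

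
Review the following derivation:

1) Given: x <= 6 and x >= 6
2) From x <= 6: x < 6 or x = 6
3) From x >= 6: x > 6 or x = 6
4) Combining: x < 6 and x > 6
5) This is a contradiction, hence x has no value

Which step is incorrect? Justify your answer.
Step 4: Combining: x < 6 and x > 6

Step 4 incorrectly combines the conditions. From x <= 6 and x >= 6, the intersection is x = 6. The error treats the 'or' cases as 'and' requirements. The correct conclusion is that x = 6 is the unique solution, not that no solution exists.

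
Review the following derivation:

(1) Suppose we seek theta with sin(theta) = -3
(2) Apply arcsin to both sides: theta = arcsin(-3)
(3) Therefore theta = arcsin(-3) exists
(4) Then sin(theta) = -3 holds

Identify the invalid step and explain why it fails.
Step 2: Apply arcsin to both sides: theta = arcsin(-3)

Step 2 applies arcsin to -3. However, arcsin(x) is only defined for x in [-1, 1] because sin(theta) can only produce values in that range. Since |-3| > 1, arcsin(-3) is undefined. There is no angle whose sine equals -3.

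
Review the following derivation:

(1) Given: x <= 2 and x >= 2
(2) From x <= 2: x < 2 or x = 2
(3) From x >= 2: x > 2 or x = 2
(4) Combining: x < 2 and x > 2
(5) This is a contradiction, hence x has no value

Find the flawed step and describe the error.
Step 4: Combining: x < 2 and x > 2

Step 4 incorrectly combines the conditions. From x <= 2 and x >= 2, the intersection is x = 2. The error treats the 'or' cases as 'and' requirements. The correct conclusion is that x = 2 is the unique solution, not that no solution exists.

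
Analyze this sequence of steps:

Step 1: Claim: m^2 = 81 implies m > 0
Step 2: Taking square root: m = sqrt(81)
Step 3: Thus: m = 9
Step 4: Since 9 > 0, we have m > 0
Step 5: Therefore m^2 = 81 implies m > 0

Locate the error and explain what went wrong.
Step 2: Taking square root: m = sqrt(81)

Step 2 takes the square root and assumes the positive root only. The equation m^2 = 81 actually has two solutions: m = 9 and m = -9. The proof silently assumes m > 0 without justification, then uses this assumption to conclude m > 0, which is circular. The counterexample m = -9 shows the claim is false.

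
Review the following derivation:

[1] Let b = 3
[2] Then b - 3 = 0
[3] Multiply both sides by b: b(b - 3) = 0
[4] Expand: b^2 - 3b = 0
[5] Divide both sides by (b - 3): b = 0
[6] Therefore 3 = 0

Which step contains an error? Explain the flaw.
Step 5: Divide both sides by (b - 3): b = 0

Step 5 divides both sides by (b - 3). However, since b = 3, we have (b - 3) = 0. Division by zero is undefined, making this step invalid.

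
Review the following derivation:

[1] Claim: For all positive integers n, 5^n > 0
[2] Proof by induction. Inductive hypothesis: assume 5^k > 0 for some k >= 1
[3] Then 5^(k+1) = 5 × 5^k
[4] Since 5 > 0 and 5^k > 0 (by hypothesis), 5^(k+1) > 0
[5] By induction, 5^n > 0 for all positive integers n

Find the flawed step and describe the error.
Step 5: By induction, 5^n > 0 for all positive integers n

Step 5 concludes the proof by induction, but no base case was ever established. A valid induction proof requires: (1) a base case proving 5^1 > 0, and (2) an inductive step showing IF 5^k > 0 THEN 5^(k+1) > 0. Steps 2-4 correctly establish the inductive step, but without the base case the conclusion in step 5 does not follow.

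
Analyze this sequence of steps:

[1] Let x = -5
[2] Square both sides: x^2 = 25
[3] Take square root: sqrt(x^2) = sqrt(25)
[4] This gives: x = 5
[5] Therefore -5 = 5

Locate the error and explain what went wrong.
Step 4: This gives: x = 5

Step 4 incorrectly states that sqrt(x^2) = x. The correct identity is sqrt(x^2) = |x|. Since x = -5 < 0, we have sqrt(x^2) = |-5| = 5, not x = -5.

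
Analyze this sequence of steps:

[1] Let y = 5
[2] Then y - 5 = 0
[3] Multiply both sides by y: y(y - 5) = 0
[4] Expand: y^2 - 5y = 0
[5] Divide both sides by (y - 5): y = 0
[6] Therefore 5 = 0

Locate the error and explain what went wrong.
Step 5: Divide both sides by (y - 5): y = 0

Step 5 divides both sides by (y - 5). However, since y = 5, we have (y - 5) = 0. Division by zero is undefined, making this step invalid.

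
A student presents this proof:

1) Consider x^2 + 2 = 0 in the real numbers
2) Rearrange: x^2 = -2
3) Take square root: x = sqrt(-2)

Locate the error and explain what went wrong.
Step 3: Take square root: x = sqrt(-2)

Step 3 takes the square root of -2, which is negative. In the real number system, the square root of a negative number is undefined. The equation x^2 + 2 = 0 has no real solutions. Square roots of negative numbers only exist in the complex numbers.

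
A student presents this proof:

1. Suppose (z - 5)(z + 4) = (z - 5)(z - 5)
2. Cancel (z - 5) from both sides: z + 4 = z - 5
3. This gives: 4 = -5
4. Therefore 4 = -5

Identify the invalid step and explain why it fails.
Step 2: Cancel (z - 5) from both sides: z + 4 = z - 5

Step 2 cancels (z - 5) from both sides. This is only valid if (z - 5) ≠ 0, i.e., z ≠ 5. When z = 5, both sides equal zero regardless of the other factors. The correct approach requires considering z = 5 as a separate case.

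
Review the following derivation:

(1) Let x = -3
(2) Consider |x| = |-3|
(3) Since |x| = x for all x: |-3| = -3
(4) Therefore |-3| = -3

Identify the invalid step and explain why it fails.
Step 3: Since |x| = x for all x: |-3| = -3

Step 3 incorrectly states that |x| = x for all x. The correct definition is |x| = x when x >= 0, and |x| = -x when x < 0. Since -3 < 0, we have |-3| = -(-3) = 3, not -3.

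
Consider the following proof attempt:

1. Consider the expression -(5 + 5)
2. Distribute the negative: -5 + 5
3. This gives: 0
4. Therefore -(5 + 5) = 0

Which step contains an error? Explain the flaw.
Step 2: Distribute the negative: -5 + 5

Step 2 incorrectly distributes the negative sign. The correct distribution is -(5 + 5) = -5 - 5 = -10. The negative must be applied to both terms, not just the first. The error treats -(5 + 5) as -5 + 5, which equals 0 instead of -10.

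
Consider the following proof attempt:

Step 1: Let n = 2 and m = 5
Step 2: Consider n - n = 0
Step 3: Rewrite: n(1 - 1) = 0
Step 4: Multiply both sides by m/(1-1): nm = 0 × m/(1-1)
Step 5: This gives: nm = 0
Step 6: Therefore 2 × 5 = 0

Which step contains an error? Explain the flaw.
Step 4: Multiply both sides by m/(1-1): nm = 0 × m/(1-1)

Step 4 multiplies both sides by m/(1-1). However, 1-1 = 0, so this is multiplication by m/0, which is undefined. We cannot multiply by an undefined expression.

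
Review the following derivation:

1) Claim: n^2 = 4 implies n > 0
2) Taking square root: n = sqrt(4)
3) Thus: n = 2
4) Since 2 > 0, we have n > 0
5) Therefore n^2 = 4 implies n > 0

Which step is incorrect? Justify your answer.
Step 2: Taking square root: n = sqrt(4)

Step 2 takes the square root and assumes the positive root only. The equation n^2 = 4 actually has two solutions: n = 2 and n = -2. The proof silently assumes n > 0 without justification, then uses this assumption to conclude n > 0, which is circular. The counterexample n = -2 shows the claim is false.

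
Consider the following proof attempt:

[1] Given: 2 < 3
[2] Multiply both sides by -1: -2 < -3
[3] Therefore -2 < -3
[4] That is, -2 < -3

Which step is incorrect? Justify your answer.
Step 2: Multiply both sides by -1: -2 < -3

Step 2 multiplies both sides by -1 but fails to reverse the inequality sign. When multiplying (or dividing) an inequality by a negative number, the direction must be reversed. Since 2 < 3, we should get -2 > -3, i.e., -2 > -3.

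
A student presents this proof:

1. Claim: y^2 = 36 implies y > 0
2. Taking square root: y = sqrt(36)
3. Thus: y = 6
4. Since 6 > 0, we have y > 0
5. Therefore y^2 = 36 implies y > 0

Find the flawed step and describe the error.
Step 2: Taking square root: y = sqrt(36)

Step 2 takes the square root and assumes the positive root only. The equation y^2 = 36 actually has two solutions: y = 6 and y = -6. The proof silently assumes y > 0 without justification, then uses this assumption to conclude y > 0, which is circular. The counterexample y = -6 shows the claim is false.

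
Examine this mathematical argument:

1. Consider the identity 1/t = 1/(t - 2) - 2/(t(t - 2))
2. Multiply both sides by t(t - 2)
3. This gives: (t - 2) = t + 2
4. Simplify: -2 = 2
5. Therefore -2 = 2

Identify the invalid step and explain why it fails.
Step 3: This gives: (t - 2) = t + 2

Step 3 makes a sign error when clearing denominators. Multiplying -2/(t(t - 2)) by t(t - 2) gives -2, not +2. The correct result is (t - 2) = t - 2, which is trivially true, not (t - 2) = t + 2. (Step 1 is a valid identity: 1/(t - 2) - 2/(t(t - 2)) = (t - 2)/(t(t - 2)) = 1/t.)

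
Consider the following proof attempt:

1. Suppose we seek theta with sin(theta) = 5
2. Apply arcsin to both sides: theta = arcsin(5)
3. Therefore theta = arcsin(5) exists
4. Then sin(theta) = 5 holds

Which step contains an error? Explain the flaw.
Step 2: Apply arcsin to both sides: theta = arcsin(5)

Step 2 applies arcsin to 5. However, arcsin(x) is only defined for x in [-1, 1] because sin(theta) can only produce values in that range. Since |5| > 1, arcsin(5) is undefined. There is no angle whose sine equals 5.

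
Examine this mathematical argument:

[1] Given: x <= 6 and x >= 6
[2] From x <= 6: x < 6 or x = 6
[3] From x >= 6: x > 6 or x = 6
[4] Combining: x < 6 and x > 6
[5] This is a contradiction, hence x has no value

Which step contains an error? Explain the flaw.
Step 4: Combining: x < 6 and x > 6

Step 4 incorrectly combines the conditions. From x <= 6 and x >= 6, the intersection is x = 6. The error treats the 'or' cases as 'and' requirements. The correct conclusion is that x = 6 is the unique solution, not that no solution exists.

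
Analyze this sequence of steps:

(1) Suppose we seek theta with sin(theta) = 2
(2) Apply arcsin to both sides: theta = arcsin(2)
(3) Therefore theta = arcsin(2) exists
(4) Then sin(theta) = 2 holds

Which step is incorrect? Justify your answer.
Step 2: Apply arcsin to both sides: theta = arcsin(2)

Step 2 applies arcsin to 2. However, arcsin(x) is only defined for x in [-1, 1] because sin(theta) can only produce values in that range. Since |2| > 1, arcsin(2) is undefined. There is no angle whose sine equals 2.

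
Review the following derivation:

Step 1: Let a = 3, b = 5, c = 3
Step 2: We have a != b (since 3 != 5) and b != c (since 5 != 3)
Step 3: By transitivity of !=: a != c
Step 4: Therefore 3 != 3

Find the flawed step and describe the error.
Step 3: By transitivity of !=: a != c

Step 3 incorrectly applies transitivity to the '!=' relation. Transitivity states: if a R b and b R c, then a R c. However, '!=' is not transitive. Counterexample: 3 != 5 and 5 != 3, but 3 = 3 (both equal 3). Transitivity holds for relations like <, <=, =, but not for !=.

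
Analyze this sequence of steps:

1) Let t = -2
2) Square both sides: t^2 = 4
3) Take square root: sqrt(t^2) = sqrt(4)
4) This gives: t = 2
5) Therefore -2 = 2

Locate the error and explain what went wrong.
Step 4: This gives: t = 2

Step 4 incorrectly states that sqrt(t^2) = t. The correct identity is sqrt(t^2) = |t|. Since t = -2 < 0, we have sqrt(t^2) = |-2| = 2, not t = -2.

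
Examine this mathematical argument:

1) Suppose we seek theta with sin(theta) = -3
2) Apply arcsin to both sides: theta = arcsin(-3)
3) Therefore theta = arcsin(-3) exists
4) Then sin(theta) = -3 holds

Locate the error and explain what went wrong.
Step 2: Apply arcsin to both sides: theta = arcsin(-3)

Step 2 applies arcsin to -3. However, arcsin(x) is only defined for x in [-1, 1] because sin(theta) can only produce values in that range. Since |-3| > 1, arcsin(-3) is undefined. There is no angle whose sine equals -3.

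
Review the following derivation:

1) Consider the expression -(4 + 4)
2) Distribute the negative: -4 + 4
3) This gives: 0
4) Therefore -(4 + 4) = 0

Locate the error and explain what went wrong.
Step 2: Distribute the negative: -4 + 4

Step 2 incorrectly distributes the negative sign. The correct distribution is -(4 + 4) = -4 - 4 = -8. The negative must be applied to both terms, not just the first. The error treats -(4 + 4) as -4 + 4, which equals 0 instead of -8.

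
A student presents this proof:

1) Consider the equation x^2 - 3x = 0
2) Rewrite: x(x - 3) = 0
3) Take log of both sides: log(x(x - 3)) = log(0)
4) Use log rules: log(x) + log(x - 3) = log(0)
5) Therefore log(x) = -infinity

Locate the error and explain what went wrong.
Step 3: Take log of both sides: log(x(x - 3)) = log(0)

Step 3 takes the logarithm of both sides, resulting in log(0) on the right side. The logarithm is only defined for positive numbers; log(0) is undefined (approaches negative infinity). This operation is invalid.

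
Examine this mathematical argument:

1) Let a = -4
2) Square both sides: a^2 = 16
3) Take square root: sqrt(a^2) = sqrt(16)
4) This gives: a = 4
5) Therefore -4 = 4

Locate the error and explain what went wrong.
Step 4: This gives: a = 4

Step 4 incorrectly states that sqrt(a^2) = a. The correct identity is sqrt(a^2) = |a|. Since a = -4 < 0, we have sqrt(a^2) = |-4| = 4, not a = -4.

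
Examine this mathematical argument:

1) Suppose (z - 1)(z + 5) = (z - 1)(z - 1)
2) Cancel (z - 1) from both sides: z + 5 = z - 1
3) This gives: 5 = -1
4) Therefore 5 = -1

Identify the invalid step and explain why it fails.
Step 2: Cancel (z - 1) from both sides: z + 5 = z - 1

Step 2 cancels (z - 1) from both sides. This is only valid if (z - 1) ≠ 0, i.e., z ≠ 1. When z = 1, both sides equal zero regardless of the other factors. The correct approach requires considering z = 1 as a separate case.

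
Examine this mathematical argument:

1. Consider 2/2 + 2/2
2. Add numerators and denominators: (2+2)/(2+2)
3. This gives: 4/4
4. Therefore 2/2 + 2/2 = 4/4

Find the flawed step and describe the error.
Step 2: Add numerators and denominators: (2+2)/(2+2)

Step 2 incorrectly adds fractions by separately adding numerators and denominators. This is wrong. The correct method requires a common denominator: 2/2 + 2/2 = (2×2 + 2×2)/(2×2) = 8/4 = 2. The method used gives 4/4, which is different.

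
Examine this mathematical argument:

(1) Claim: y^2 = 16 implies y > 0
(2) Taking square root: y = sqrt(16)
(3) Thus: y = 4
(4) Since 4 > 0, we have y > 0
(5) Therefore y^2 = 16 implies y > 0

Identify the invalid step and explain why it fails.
Step 2: Taking square root: y = sqrt(16)

Step 2 takes the square root and assumes the positive root only. The equation y^2 = 16 actually has two solutions: y = 4 and y = -4. The proof silently assumes y > 0 without justification, then uses this assumption to conclude y > 0, which is circular. The counterexample y = -4 shows the claim is false.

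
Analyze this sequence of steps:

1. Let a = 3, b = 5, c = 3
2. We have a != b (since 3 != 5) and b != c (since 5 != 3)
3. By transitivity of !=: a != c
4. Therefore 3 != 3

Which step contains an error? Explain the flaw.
Step 3: By transitivity of !=: a != c

Step 3 incorrectly applies transitivity to the '!=' relation. Transitivity states: if a R b and b R c, then a R c. However, '!=' is not transitive. Counterexample: 3 != 5 and 5 != 3, but 3 = 3 (both equal 3). Transitivity holds for relations like <, <=, =, but not for !=.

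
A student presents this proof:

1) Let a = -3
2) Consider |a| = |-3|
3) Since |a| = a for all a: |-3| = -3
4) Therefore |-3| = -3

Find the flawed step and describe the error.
Step 3: Since |a| = a for all a: |-3| = -3

Step 3 incorrectly states that |a| = a for all a. The correct definition is |a| = a when a >= 0, and |a| = -a when a < 0. Since -3 < 0, we have |-3| = -(-3) = 3, not -3.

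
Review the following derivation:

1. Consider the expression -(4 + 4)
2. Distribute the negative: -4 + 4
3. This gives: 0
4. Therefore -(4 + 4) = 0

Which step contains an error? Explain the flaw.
Step 2: Distribute the negative: -4 + 4

Step 2 incorrectly distributes the negative sign. The correct distribution is -(4 + 4) = -4 - 4 = -8. The negative must be applied to both terms, not just the first. The error treats -(4 + 4) as -4 + 4, which equals 0 instead of -8.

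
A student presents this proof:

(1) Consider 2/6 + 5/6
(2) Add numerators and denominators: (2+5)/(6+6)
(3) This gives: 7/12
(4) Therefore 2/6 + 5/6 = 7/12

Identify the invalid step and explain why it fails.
Step 2: Add numerators and denominators: (2+5)/(6+6)

Step 2 incorrectly adds fractions by separately adding numerators and denominators. This is wrong. The correct method requires a common denominator: 2/6 + 5/6 = (2×6 + 5×6)/(6×6) = 42/36 = 7/6. The method used gives 7/12, which is different.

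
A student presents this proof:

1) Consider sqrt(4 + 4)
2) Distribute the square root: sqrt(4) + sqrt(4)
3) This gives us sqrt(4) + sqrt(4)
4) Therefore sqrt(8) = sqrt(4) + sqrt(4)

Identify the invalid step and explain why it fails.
Step 2: Distribute the square root: sqrt(4) + sqrt(4)

Step 2 incorrectly 'distributes' the square root over addition. The square root function does not distribute: sqrt(a + b) ≠ sqrt(a) + sqrt(b). In fact, sqrt(4 + 4) = sqrt(8) ≈ 2.8284, while sqrt(4) + sqrt(4) ≈ 4.0000.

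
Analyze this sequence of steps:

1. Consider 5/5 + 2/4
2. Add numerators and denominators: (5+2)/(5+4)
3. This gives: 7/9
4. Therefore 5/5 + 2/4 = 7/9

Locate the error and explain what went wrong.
Step 2: Add numerators and denominators: (5+2)/(5+4)

Step 2 incorrectly adds fractions by separately adding numerators and denominators. This is wrong. The correct method requires a common denominator: 5/5 + 2/4 = (5×4 + 2×5)/(5×4) = 30/20 = 3/2. The method used gives 7/9, which is different.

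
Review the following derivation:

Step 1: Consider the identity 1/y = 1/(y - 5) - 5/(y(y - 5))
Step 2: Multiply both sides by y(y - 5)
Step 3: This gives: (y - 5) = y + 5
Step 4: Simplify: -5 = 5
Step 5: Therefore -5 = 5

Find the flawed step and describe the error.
Step 3: This gives: (y - 5) = y + 5

Step 3 makes a sign error when clearing denominators. Multiplying -5/(y(y - 5)) by y(y - 5) gives -5, not +5. The correct result is (y - 5) = y - 5, which is trivially true, not (y - 5) = y + 5. (Step 1 is a valid identity: 1/(y - 5) - 5/(y(y - 5)) = (y - 5)/(y(y - 5)) = 1/y.)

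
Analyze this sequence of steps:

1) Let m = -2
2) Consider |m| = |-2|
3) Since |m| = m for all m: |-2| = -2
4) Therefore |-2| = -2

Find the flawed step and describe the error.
Step 3: Since |m| = m for all m: |-2| = -2

Step 3 incorrectly states that |m| = m for all m. The correct definition is |m| = m when m >= 0, and |m| = -m when m < 0. Since -2 < 0, we have |-2| = -(-2) = 2, not -2.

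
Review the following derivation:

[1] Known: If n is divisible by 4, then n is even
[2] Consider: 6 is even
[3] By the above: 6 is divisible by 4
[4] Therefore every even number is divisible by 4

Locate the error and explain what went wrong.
Step 3: By the above: 6 is divisible by 4

Step 3 commits the fallacy of affirming the consequent. The known fact 'divisible by 4 → even' does NOT imply 'even → divisible by 4'. That would be the converse, which is false. For example, 6 is even but 6 ÷ 4 = 1.50, which is not an integer.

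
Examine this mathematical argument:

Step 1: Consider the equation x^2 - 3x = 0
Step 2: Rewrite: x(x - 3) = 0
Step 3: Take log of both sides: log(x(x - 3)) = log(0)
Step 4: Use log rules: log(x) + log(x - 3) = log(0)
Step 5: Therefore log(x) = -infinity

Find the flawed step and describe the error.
Step 3: Take log of both sides: log(x(x - 3)) = log(0)

Step 3 takes the logarithm of both sides, resulting in log(0) on the right side. The logarithm is only defined for positive numbers; log(0) is undefined (approaches negative infinity). This operation is invalid.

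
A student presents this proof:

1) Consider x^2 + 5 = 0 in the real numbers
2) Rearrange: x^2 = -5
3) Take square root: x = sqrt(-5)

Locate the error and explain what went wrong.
Step 3: Take square root: x = sqrt(-5)

Step 3 takes the square root of -5, which is negative. In the real number system, the square root of a negative number is undefined. The equation x^2 + 5 = 0 has no real solutions. Square roots of negative numbers only exist in the complex numbers.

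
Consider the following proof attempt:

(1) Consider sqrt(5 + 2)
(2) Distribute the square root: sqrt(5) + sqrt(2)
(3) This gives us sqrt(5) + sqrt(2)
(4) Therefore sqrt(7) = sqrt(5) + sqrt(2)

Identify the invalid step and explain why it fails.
Step 2: Distribute the square root: sqrt(5) + sqrt(2)

Step 2 incorrectly 'distributes' the square root over addition. The square root function does not distribute: sqrt(a + b) ≠ sqrt(a) + sqrt(b). In fact, sqrt(5 + 2) = sqrt(7) ≈ 2.6458, while sqrt(5) + sqrt(2) ≈ 3.6503.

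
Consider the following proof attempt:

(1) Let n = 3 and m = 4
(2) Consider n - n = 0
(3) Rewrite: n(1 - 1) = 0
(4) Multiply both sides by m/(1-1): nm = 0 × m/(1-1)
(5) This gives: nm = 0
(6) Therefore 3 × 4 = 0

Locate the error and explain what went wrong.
Step 4: Multiply both sides by m/(1-1): nm = 0 × m/(1-1)

Step 4 multiplies both sides by m/(1-1). However, 1-1 = 0, so this is multiplication by m/0, which is undefined. We cannot multiply by an undefined expression.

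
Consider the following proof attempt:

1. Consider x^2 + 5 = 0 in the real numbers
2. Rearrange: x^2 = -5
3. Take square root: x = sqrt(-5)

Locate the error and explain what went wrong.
Step 3: Take square root: x = sqrt(-5)

Step 3 takes the square root of -5, which is negative. In the real number system, the square root of a negative number is undefined. The equation x^2 + 5 = 0 has no real solutions. Square roots of negative numbers only exist in the complex numbers.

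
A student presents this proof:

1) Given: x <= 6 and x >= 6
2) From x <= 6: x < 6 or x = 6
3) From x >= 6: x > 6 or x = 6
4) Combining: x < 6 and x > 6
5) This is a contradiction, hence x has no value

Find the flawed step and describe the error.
Step 4: Combining: x < 6 and x > 6

Step 4 incorrectly combines the conditions. From x <= 6 and x >= 6, the intersection is x = 6. The error treats the 'or' cases as 'and' requirements. The correct conclusion is that x = 6 is the unique solution, not that no solution exists.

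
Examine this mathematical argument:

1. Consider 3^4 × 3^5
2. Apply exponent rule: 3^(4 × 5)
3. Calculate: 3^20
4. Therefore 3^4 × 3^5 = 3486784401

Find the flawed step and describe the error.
Step 2: Apply exponent rule: 3^(4 × 5)

Step 2 incorrectly states that a^b × a^c = a^(b×c). The correct rule is a^b × a^c = a^(b+c). The actual value is 3^4 × 3^5 = 3^9 = 19683, not 3^20 = 3486784401.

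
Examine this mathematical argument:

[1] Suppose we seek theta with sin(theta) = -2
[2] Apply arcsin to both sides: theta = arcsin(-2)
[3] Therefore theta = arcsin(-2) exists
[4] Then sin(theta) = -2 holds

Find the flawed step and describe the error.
Step 2: Apply arcsin to both sides: theta = arcsin(-2)

Step 2 applies arcsin to -2. However, arcsin(x) is only defined for x in [-1, 1] because sin(theta) can only produce values in that range. Since |-2| > 1, arcsin(-2) is undefined. There is no angle whose sine equals -2.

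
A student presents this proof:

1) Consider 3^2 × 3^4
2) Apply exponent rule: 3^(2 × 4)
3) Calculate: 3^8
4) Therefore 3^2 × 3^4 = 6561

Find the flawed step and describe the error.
Step 2: Apply exponent rule: 3^(2 × 4)

Step 2 incorrectly states that a^b × a^c = a^(b×c). The correct rule is a^b × a^c = a^(b+c). The actual value is 3^2 × 3^4 = 3^6 = 729, not 3^8 = 6561.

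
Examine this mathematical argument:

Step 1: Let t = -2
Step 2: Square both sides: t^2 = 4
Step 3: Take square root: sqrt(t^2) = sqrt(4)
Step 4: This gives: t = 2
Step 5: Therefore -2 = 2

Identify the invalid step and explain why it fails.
Step 4: This gives: t = 2

Step 4 incorrectly states that sqrt(t^2) = t. The correct identity is sqrt(t^2) = |t|. Since t = -2 < 0, we have sqrt(t^2) = |-2| = 2, not t = -2.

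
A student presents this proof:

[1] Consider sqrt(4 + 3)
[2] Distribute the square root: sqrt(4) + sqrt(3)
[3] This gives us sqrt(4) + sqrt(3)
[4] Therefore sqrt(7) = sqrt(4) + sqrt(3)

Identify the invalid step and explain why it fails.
Step 2: Distribute the square root: sqrt(4) + sqrt(3)

Step 2 incorrectly 'distributes' the square root over addition. The square root function does not distribute: sqrt(a + b) ≠ sqrt(a) + sqrt(b). In fact, sqrt(4 + 3) = sqrt(7) ≈ 2.6458, while sqrt(4) + sqrt(3) ≈ 3.7321.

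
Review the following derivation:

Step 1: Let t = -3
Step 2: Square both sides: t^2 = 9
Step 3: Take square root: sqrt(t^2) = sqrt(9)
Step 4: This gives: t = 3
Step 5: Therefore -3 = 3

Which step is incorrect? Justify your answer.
Step 4: This gives: t = 3

Step 4 incorrectly states that sqrt(t^2) = t. The correct identity is sqrt(t^2) = |t|. Since t = -3 < 0, we have sqrt(t^2) = |-3| = 3, not t = -3.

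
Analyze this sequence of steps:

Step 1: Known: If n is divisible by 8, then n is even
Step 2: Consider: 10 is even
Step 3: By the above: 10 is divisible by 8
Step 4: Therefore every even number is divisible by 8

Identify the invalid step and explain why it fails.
Step 3: By the above: 10 is divisible by 8

Step 3 commits the fallacy of affirming the consequent. The known fact 'divisible by 8 → even' does NOT imply 'even → divisible by 8'. That would be the converse, which is false. For example, 10 is even but 10 ÷ 8 = 1.25, which is not an integer.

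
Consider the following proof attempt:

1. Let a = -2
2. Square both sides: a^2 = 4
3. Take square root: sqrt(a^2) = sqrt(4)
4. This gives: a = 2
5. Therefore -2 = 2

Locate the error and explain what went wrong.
Step 4: This gives: a = 2

Step 4 incorrectly states that sqrt(a^2) = a. The correct identity is sqrt(a^2) = |a|. Since a = -2 < 0, we have sqrt(a^2) = |-2| = 2, not a = -2.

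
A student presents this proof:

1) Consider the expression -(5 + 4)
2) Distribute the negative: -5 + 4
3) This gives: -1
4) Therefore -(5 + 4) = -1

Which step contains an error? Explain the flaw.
Step 2: Distribute the negative: -5 + 4

Step 2 incorrectly distributes the negative sign. The correct distribution is -(5 + 4) = -5 - 4 = -9. The negative must be applied to both terms, not just the first. The error treats -(5 + 4) as -5 + 4, which equals -1 instead of -9.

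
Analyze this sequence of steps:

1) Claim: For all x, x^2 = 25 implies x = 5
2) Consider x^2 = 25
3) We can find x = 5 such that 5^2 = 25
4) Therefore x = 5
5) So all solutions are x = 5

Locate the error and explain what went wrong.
Step 4: Therefore x = 5

Step 4 incorrectly concludes that x = 5 is the only solution. The proof shows that x = 5 is A solution (existence), but does not show it is the ONLY solution (uniqueness). In fact, x = -5 is also a solution since (-5)^2 = 25. Finding one solution doesn't prove there are no others.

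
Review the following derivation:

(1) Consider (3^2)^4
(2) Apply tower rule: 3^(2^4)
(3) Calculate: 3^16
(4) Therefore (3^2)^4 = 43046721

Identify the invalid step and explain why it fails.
Step 2: Apply tower rule: 3^(2^4)

Step 2 incorrectly states that (a^b)^c = a^(b^c). The correct rule is (a^b)^c = a^(b×c). The actual value is (3^2)^4 = 3^8 = 6561, not 3^16 = 43046721.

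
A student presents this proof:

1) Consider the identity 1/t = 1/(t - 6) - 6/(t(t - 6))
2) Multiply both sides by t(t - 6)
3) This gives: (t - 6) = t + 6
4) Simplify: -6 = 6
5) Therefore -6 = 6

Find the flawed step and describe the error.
Step 3: This gives: (t - 6) = t + 6

Step 3 makes a sign error when clearing denominators. Multiplying -6/(t(t - 6)) by t(t - 6) gives -6, not +6. The correct result is (t - 6) = t - 6, which is trivially true, not (t - 6) = t + 6. (Step 1 is a valid identity: 1/(t - 6) - 6/(t(t - 6)) = (t - 6)/(t(t - 6)) = 1/t.)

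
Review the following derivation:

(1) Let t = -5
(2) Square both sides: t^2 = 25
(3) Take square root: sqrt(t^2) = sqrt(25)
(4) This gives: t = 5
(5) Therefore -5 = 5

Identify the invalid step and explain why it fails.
Step 4: This gives: t = 5

Step 4 incorrectly states that sqrt(t^2) = t. The correct identity is sqrt(t^2) = |t|. Since t = -5 < 0, we have sqrt(t^2) = |-5| = 5, not t = -5.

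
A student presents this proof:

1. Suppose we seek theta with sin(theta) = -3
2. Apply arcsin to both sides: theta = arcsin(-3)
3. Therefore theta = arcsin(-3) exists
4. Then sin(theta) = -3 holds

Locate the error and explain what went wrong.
Step 2: Apply arcsin to both sides: theta = arcsin(-3)

Step 2 applies arcsin to -3. However, arcsin(x) is only defined for x in [-1, 1] because sin(theta) can only produce values in that range. Since |-3| > 1, arcsin(-3) is undefined. There is no angle whose sine equals -3.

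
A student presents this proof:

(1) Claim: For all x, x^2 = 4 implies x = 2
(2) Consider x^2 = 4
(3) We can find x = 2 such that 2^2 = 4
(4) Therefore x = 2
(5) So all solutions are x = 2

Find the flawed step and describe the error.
Step 4: Therefore x = 2

Step 4 incorrectly concludes that x = 2 is the only solution. The proof shows that x = 2 is A solution (existence), but does not show it is the ONLY solution (uniqueness). In fact, x = -2 is also a solution since (-2)^2 = 4. Finding one solution doesn't prove there are no others.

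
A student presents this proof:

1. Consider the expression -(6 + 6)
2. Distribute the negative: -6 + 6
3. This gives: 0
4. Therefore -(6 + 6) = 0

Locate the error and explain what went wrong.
Step 2: Distribute the negative: -6 + 6

Step 2 incorrectly distributes the negative sign. The correct distribution is -(6 + 6) = -6 - 6 = -12. The negative must be applied to both terms, not just the first. The error treats -(6 + 6) as -6 + 6, which equals 0 instead of -12.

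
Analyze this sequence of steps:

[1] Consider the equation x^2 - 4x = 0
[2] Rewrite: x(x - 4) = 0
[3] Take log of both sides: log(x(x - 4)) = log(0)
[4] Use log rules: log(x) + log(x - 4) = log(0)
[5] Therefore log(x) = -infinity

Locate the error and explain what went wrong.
Step 3: Take log of both sides: log(x(x - 4)) = log(0)

Step 3 takes the logarithm of both sides, resulting in log(0) on the right side. The logarithm is only defined for positive numbers; log(0) is undefined (approaches negative infinity). This operation is invalid.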